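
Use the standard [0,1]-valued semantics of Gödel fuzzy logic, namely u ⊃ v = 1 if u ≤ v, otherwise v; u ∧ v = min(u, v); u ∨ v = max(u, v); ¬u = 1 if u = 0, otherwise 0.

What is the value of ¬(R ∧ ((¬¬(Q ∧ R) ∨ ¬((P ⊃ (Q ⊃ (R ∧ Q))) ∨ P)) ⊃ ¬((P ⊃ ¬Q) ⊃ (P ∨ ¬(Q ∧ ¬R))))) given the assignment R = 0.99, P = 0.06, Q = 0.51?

1.00

(Q ∧ R) = min(0.51, 0.99) = 0.51
¬(Q ∧ R): Gödel ¬ of 0.51 = 0 (operand ≠ 0)
¬¬(Q ∧ R): Gödel ¬ of 0 = 1 (operand is 0)
(R ∧ Q) = min(0.99, 0.51) = 0.51
(Q ⊃ (R ∧ Q)): 0.51 ≤ 0.51, so result = 1
(P ⊃ (Q ⊃ (R ∧ Q))): 0.06 ≤ 1, so result = 1
((P ⊃ (Q ⊃ (R ∧ Q))) ∨ P) = max(1, 0.06) = 1
¬((P ⊃ (Q ⊃ (R ∧ Q))) ∨ P): Gödel ¬ of 1 = 0 (operand ≠ 0)
(¬¬(Q ∧ R) ∨ ¬((P ⊃ (Q ⊃ (R ∧ Q))) ∨ P)) = max(1, 0) = 1
¬Q: Gödel ¬ of 0.51 = 0 (operand ≠ 0)
(P ⊃ ¬Q): 0.06 > 0, so result = 0
¬R: Gödel ¬ of 0.99 = 0 (operand ≠ 0)
(Q ∧ ¬R) = min(0.51, 0) = 0
¬(Q ∧ ¬R): Gödel ¬ of 0 = 1 (operand is 0)
(P ∨ ¬(Q ∧ ¬R)) = max(0.06, 1) = 1
((P ⊃ ¬Q) ⊃ (P ∨ ¬(Q ∧ ¬R))): 0 ≤ 1, so result = 1
¬((P ⊃ ¬Q) ⊃ (P ∨ ¬(Q ∧ ¬R))): Gödel ¬ of 1 = 0 (operand ≠ 0)
((¬¬(Q ∧ R) ∨ ¬((P ⊃ (Q ⊃ (R ∧ Q))) ∨ P)) ⊃ ¬((P ⊃ ¬Q) ⊃ (P ∨ ¬(Q ∧ ¬R)))): 1 > 0, so result = 0
(R ∧ ((¬¬(Q ∧ R) ∨ ¬((P ⊃ (Q ⊃ (R ∧ Q))) ∨ P)) ⊃ ¬((P ⊃ ¬Q) ⊃ (P ∨ ¬(Q ∧ ¬R))))) = min(0.99, 0) = 0
¬(R ∧ ((¬¬(Q ∧ R) ∨ ¬((P ⊃ (Q ⊃ (R ∧ Q))) ∨ P)) ⊃ ¬((P ⊃ ¬Q) ⊃ (P ∨ ¬(Q ∧ ¬R))))): Gödel ¬ of 0 = 1 (operand is 0)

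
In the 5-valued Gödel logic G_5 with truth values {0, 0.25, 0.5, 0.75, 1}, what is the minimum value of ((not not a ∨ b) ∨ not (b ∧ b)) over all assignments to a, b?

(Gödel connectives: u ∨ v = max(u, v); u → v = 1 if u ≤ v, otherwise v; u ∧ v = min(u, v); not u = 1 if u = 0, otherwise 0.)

0.25

The minimum is attained at a = 0, b = 0.25:
  not a: Gödel ¬ of 0 = 1 (operand is 0)
  not not a: Gödel ¬ of 1 = 0 (operand ≠ 0)
  (not not a ∨ b) = max(0, 0.25) = 0.25
  (b ∧ b) = min(0.25, 0.25) = 0.25
  not (b ∧ b): Gödel ¬ of 0.25 = 0 (operand ≠ 0)
  ((not not a ∨ b) ∨ not (b ∧ b)) = max(0.25, 0) = 0.25
Checking all 25 assignments confirms none give a value below 0.25.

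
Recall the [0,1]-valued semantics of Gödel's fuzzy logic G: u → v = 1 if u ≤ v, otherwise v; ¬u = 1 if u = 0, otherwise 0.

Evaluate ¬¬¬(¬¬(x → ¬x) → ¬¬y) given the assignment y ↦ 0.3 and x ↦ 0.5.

¬x: Gödel ¬ of 0.5 = 0 (operand ≠ 0)
(x → ¬x): 0.5 > 0, so result = 0
¬(x → ¬x): Gödel ¬ of 0 = 1 (operand is 0)
¬¬(x → ¬x): Gödel ¬ of 1 = 0 (operand ≠ 0)
¬y: Gödel ¬ of 0.3 = 0 (operand ≠ 0)
¬¬y: Gödel ¬ of 0 = 1 (operand is 0)
(¬¬(x → ¬x) → ¬¬y): 0 ≤ 1, so result = 1
¬(¬¬(x → ¬x) → ¬¬y): Gödel ¬ of 1 = 0 (operand ≠ 0)
¬¬(¬¬(x → ¬x) → ¬¬y): Gödel ¬ of 0 = 1 (operand is 0)
¬¬¬(¬¬(x → ¬x) → ¬¬y): Gödel ¬ of 1 = 0 (operand ≠ 0)

0.00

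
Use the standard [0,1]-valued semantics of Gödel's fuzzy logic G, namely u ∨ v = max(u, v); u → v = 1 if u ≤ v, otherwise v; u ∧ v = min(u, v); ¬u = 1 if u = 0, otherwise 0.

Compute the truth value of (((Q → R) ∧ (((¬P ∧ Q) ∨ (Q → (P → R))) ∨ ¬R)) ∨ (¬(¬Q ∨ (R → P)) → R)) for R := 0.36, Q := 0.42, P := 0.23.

(Q → R): 0.42 > 0.36, so result = 0.36
¬P: Gödel ¬ of 0.23 = 0 (operand ≠ 0)
(¬P ∧ Q) = min(0, 0.42) = 0
(P → R): 0.23 ≤ 0.36, so result = 1
(Q → (P → R)): 0.42 ≤ 1, so result = 1
((¬P ∧ Q) ∨ (Q → (P → R))) = max(0, 1) = 1
¬R: Gödel ¬ of 0.36 = 0 (operand ≠ 0)
(((¬P ∧ Q) ∨ (Q → (P → R))) ∨ ¬R) = max(1, 0) = 1
((Q → R) ∧ (((¬P ∧ Q) ∨ (Q → (P → R))) ∨ ¬R)) = min(0.36, 1) = 0.36
¬Q: Gödel ¬ of 0.42 = 0 (operand ≠ 0)
(R → P): 0.36 > 0.23, so result = 0.23
(¬Q ∨ (R → P)) = max(0, 0.23) = 0.23
¬(¬Q ∨ (R → P)): Gödel ¬ of 0.23 = 0 (operand ≠ 0)
(¬(¬Q ∨ (R → P)) → R): 0 ≤ 0.36, so result = 1
(((Q → R) ∧ (((¬P ∧ Q) ∨ (Q → (P → R))) ∨ ¬R)) ∨ (¬(¬Q ∨ (R → P)) → R)) = max(0.36, 1) = 1

1.00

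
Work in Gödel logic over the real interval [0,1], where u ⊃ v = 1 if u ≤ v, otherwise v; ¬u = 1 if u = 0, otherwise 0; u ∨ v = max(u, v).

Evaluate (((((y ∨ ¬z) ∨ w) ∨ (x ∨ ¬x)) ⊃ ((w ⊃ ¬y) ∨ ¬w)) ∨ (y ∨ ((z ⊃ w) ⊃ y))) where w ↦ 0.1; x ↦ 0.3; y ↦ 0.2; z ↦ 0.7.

¬z: Gödel ¬ of 0.7 = 0 (operand ≠ 0)
(y ∨ ¬z) = max(0.2, 0) = 0.2
((y ∨ ¬z) ∨ w) = max(0.2, 0.1) = 0.2
¬x: Gödel ¬ of 0.3 = 0 (operand ≠ 0)
(x ∨ ¬x) = max(0.3, 0) = 0.3
(((y ∨ ¬z) ∨ w) ∨ (x ∨ ¬x)) = max(0.2, 0.3) = 0.3
¬y: Gödel ¬ of 0.2 = 0 (operand ≠ 0)
(w ⊃ ¬y): 0.1 > 0, so result = 0
¬w: Gödel ¬ of 0.1 = 0 (operand ≠ 0)
((w ⊃ ¬y) ∨ ¬w) = max(0, 0) = 0
((((y ∨ ¬z) ∨ w) ∨ (x ∨ ¬x)) ⊃ ((w ⊃ ¬y) ∨ ¬w)): 0.3 > 0, so result = 0
(z ⊃ w): 0.7 > 0.1, so result = 0.1
((z ⊃ w) ⊃ y): 0.1 ≤ 0.2, so result = 1
(y ∨ ((z ⊃ w) ⊃ y)) = max(0.2, 1) = 1
(((((y ∨ ¬z) ∨ w) ∨ (x ∨ ¬x)) ⊃ ((w ⊃ ¬y) ∨ ¬w)) ∨ (y ∨ ((z ⊃ w) ⊃ y))) = max(0, 1) = 1

1.00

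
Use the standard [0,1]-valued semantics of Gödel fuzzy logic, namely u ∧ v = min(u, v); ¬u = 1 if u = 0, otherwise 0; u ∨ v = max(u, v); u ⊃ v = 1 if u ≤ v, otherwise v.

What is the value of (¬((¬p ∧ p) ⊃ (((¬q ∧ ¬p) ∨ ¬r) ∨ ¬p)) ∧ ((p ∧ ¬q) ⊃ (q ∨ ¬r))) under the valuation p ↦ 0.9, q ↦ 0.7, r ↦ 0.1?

0.00

¬p: Gödel ¬ of 0.9 = 0 (operand ≠ 0)
(¬p ∧ p) = min(0, 0.9) = 0
¬q: Gödel ¬ of 0.7 = 0 (operand ≠ 0)
¬p: Gödel ¬ of 0.9 = 0 (operand ≠ 0)
(¬q ∧ ¬p) = min(0, 0) = 0
¬r: Gödel ¬ of 0.1 = 0 (operand ≠ 0)
((¬q ∧ ¬p) ∨ ¬r) = max(0, 0) = 0
¬p: Gödel ¬ of 0.9 = 0 (operand ≠ 0)
(((¬q ∧ ¬p) ∨ ¬r) ∨ ¬p) = max(0, 0) = 0
((¬p ∧ p) ⊃ (((¬q ∧ ¬p) ∨ ¬r) ∨ ¬p)): 0 ≤ 0, so result = 1
¬((¬p ∧ p) ⊃ (((¬q ∧ ¬p) ∨ ¬r) ∨ ¬p)): Gödel ¬ of 1 = 0 (operand ≠ 0)
¬q: Gödel ¬ of 0.7 = 0 (operand ≠ 0)
(p ∧ ¬q) = min(0.9, 0) = 0
¬r: Gödel ¬ of 0.1 = 0 (operand ≠ 0)
(q ∨ ¬r) = max(0.7, 0) = 0.7
((p ∧ ¬q) ⊃ (q ∨ ¬r)): 0 ≤ 0.7, so result = 1
(¬((¬p ∧ p) ⊃ (((¬q ∧ ¬p) ∨ ¬r) ∨ ¬p)) ∧ ((p ∧ ¬q) ⊃ (q ∨ ¬r))) = min(0, 1) = 0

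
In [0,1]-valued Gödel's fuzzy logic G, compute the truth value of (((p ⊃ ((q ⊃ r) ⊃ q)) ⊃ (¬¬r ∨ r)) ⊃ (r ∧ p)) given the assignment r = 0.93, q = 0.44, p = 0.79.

0.79

(q ⊃ r): 0.44 ≤ 0.93, so result = 1
((q ⊃ r) ⊃ q): 1 > 0.44, so result = 0.44
(p ⊃ ((q ⊃ r) ⊃ q)): 0.79 > 0.44, so result = 0.44
¬r: Gödel ¬ of 0.93 = 0 (operand ≠ 0)
¬¬r: Gödel ¬ of 0 = 1 (operand is 0)
(¬¬r ∨ r) = max(1, 0.93) = 1
((p ⊃ ((q ⊃ r) ⊃ q)) ⊃ (¬¬r ∨ r)): 0.44 ≤ 1, so result = 1
(r ∧ p) = min(0.93, 0.79) = 0.79
(((p ⊃ ((q ⊃ r) ⊃ q)) ⊃ (¬¬r ∨ r)) ⊃ (r ∧ p)): 1 > 0.79, so result = 0.79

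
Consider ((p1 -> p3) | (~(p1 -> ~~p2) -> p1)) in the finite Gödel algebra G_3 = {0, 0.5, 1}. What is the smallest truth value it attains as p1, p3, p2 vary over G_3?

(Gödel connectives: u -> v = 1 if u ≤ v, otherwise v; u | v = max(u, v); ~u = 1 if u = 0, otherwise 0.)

0.50

The minimum is attained at p1 = 0.5, p3 = 0, p2 = 0:
  (p1 -> p3): 0.5 > 0, so result = 0
  ~p2: Gödel ¬ of 0 = 1 (operand is 0)
  ~~p2: Gödel ¬ of 1 = 0 (operand ≠ 0)
  (p1 -> ~~p2): 0.5 > 0, so result = 0
  ~(p1 -> ~~p2): Gödel ¬ of 0 = 1 (operand is 0)
  (~(p1 -> ~~p2) -> p1): 1 > 0.5, so result = 0.5
  ((p1 -> p3) | (~(p1 -> ~~p2) -> p1)) = max(0, 0.5) = 0.5
Checking all 27 assignments confirms none give a value below 0.50.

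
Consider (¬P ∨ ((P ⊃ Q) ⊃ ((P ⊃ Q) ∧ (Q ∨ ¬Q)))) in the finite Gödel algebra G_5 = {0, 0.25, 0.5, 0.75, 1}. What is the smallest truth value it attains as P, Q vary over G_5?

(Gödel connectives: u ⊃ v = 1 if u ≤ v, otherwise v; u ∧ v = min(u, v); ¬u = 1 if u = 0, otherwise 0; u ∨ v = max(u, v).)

The minimum is attained at P = 0.25, Q = 0.25:
  ¬P: Gödel ¬ of 0.25 = 0 (operand ≠ 0)
  (P ⊃ Q): 0.25 ≤ 0.25, so result = 1
  (P ⊃ Q): 0.25 ≤ 0.25, so result = 1
  ¬Q: Gödel ¬ of 0.25 = 0 (operand ≠ 0)
  (Q ∨ ¬Q) = max(0.25, 0) = 0.25
  ((P ⊃ Q) ∧ (Q ∨ ¬Q)) = min(1, 0.25) = 0.25
  ((P ⊃ Q) ⊃ ((P ⊃ Q) ∧ (Q ∨ ¬Q))): 1 > 0.25, so result = 0.25
  (¬P ∨ ((P ⊃ Q) ⊃ ((P ⊃ Q) ∧ (Q ∨ ¬Q)))) = max(0, 0.25) = 0.25
Checking all 25 assignments confirms none give a value below 0.25.

0.25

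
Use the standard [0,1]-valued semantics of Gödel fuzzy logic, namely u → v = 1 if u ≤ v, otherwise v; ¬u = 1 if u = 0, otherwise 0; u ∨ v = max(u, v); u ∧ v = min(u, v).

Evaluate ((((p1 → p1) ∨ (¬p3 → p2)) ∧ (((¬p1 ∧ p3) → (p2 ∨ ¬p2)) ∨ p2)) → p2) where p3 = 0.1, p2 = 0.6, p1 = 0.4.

(p1 → p1): 0.4 ≤ 0.4, so result = 1
¬p3: Gödel ¬ of 0.1 = 0 (operand ≠ 0)
(¬p3 → p2): 0 ≤ 0.6, so result = 1
((p1 → p1) ∨ (¬p3 → p2)) = max(1, 1) = 1
¬p1: Gödel ¬ of 0.4 = 0 (operand ≠ 0)
(¬p1 ∧ p3) = min(0, 0.1) = 0
¬p2: Gödel ¬ of 0.6 = 0 (operand ≠ 0)
(p2 ∨ ¬p2) = max(0.6, 0) = 0.6
((¬p1 ∧ p3) → (p2 ∨ ¬p2)): 0 ≤ 0.6, so result = 1
(((¬p1 ∧ p3) → (p2 ∨ ¬p2)) ∨ p2) = max(1, 0.6) = 1
(((p1 → p1) ∨ (¬p3 → p2)) ∧ (((¬p1 ∧ p3) → (p2 ∨ ¬p2)) ∨ p2)) = min(1, 1) = 1
((((p1 → p1) ∨ (¬p3 → p2)) ∧ (((¬p1 ∧ p3) → (p2 ∨ ¬p2)) ∨ p2)) → p2): 1 > 0.6, so result = 0.6

0.60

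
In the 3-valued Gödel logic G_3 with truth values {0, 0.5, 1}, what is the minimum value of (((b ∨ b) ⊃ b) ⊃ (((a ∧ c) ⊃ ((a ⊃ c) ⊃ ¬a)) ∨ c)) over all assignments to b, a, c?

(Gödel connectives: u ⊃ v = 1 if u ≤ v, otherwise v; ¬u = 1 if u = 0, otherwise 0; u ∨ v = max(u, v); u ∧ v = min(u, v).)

The minimum is attained at b = 0, a = 0.5, c = 0.5:
  (b ∨ b) = max(0, 0) = 0
  ((b ∨ b) ⊃ b): 0 ≤ 0, so result = 1
  (a ∧ c) = min(0.5, 0.5) = 0.5
  (a ⊃ c): 0.5 ≤ 0.5, so result = 1
  ¬a: Gödel ¬ of 0.5 = 0 (operand ≠ 0)
  ((a ⊃ c) ⊃ ¬a): 1 > 0, so result = 0
  ((a ∧ c) ⊃ ((a ⊃ c) ⊃ ¬a)): 0.5 > 0, so result = 0
  (((a ∧ c) ⊃ ((a ⊃ c) ⊃ ¬a)) ∨ c) = max(0, 0.5) = 0.5
  (((b ∨ b) ⊃ b) ⊃ (((a ∧ c) ⊃ ((a ⊃ c) ⊃ ¬a)) ∨ c)): 1 > 0.5, so result = 0.5
Checking all 27 assignments confirms none give a value below 0.50.

0.50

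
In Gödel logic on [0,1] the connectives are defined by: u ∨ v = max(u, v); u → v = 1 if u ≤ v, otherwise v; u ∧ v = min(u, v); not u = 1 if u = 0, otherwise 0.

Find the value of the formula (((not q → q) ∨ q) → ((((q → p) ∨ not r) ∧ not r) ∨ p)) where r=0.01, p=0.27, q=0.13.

not q: Gödel ¬ of 0.13 = 0 (operand ≠ 0)
(not q → q): 0 ≤ 0.13, so result = 1
((not q → q) ∨ q) = max(1, 0.13) = 1
(q → p): 0.13 ≤ 0.27, so result = 1
not r: Gödel ¬ of 0.01 = 0 (operand ≠ 0)
((q → p) ∨ not r) = max(1, 0) = 1
not r: Gödel ¬ of 0.01 = 0 (operand ≠ 0)
(((q → p) ∨ not r) ∧ not r) = min(1, 0) = 0
((((q → p) ∨ not r) ∧ not r) ∨ p) = max(0, 0.27) = 0.27
(((not q → q) ∨ q) → ((((q → p) ∨ not r) ∧ not r) ∨ p)): 1 > 0.27, so result = 0.27

0.27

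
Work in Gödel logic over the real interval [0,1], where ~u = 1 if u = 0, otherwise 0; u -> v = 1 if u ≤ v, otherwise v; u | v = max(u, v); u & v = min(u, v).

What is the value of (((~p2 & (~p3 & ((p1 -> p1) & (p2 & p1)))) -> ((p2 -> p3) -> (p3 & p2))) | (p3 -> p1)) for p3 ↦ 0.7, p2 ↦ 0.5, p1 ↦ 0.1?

~p2: Gödel ¬ of 0.5 = 0 (operand ≠ 0)
~p3: Gödel ¬ of 0.7 = 0 (operand ≠ 0)
(p1 -> p1): 0.1 ≤ 0.1, so result = 1
(p2 & p1) = min(0.5, 0.1) = 0.1
((p1 -> p1) & (p2 & p1)) = min(1, 0.1) = 0.1
(~p3 & ((p1 -> p1) & (p2 & p1))) = min(0, 0.1) = 0
(~p2 & (~p3 & ((p1 -> p1) & (p2 & p1)))) = min(0, 0) = 0
(p2 -> p3): 0.5 ≤ 0.7, so result = 1
(p3 & p2) = min(0.7, 0.5) = 0.5
((p2 -> p3) -> (p3 & p2)): 1 > 0.5, so result = 0.5
((~p2 & (~p3 & ((p1 -> p1) & (p2 & p1)))) -> ((p2 -> p3) -> (p3 & p2))): 0 ≤ 0.5, so result = 1
(p3 -> p1): 0.7 > 0.1, so result = 0.1
(((~p2 & (~p3 & ((p1 -> p1) & (p2 & p1)))) -> ((p2 -> p3) -> (p3 & p2))) | (p3 -> p1)) = max(1, 0.1) = 1

1.00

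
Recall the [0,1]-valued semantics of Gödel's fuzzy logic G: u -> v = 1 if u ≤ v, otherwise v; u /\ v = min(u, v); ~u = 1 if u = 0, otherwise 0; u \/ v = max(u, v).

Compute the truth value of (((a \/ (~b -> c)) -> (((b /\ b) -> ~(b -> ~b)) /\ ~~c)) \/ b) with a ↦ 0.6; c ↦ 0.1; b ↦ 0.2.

~b: Gödel ¬ of 0.2 = 0 (operand ≠ 0)
(~b -> c): 0 ≤ 0.1, so result = 1
(a \/ (~b -> c)) = max(0.6, 1) = 1
(b /\ b) = min(0.2, 0.2) = 0.2
~b: Gödel ¬ of 0.2 = 0 (operand ≠ 0)
(b -> ~b): 0.2 > 0, so result = 0
~(b -> ~b): Gödel ¬ of 0 = 1 (operand is 0)
((b /\ b) -> ~(b -> ~b)): 0.2 ≤ 1, so result = 1
~c: Gödel ¬ of 0.1 = 0 (operand ≠ 0)
~~c: Gödel ¬ of 0 = 1 (operand is 0)
(((b /\ b) -> ~(b -> ~b)) /\ ~~c) = min(1, 1) = 1
((a \/ (~b -> c)) -> (((b /\ b) -> ~(b -> ~b)) /\ ~~c)): 1 ≤ 1, so result = 1
(((a \/ (~b -> c)) -> (((b /\ b) -> ~(b -> ~b)) /\ ~~c)) \/ b) = max(1, 0.2) = 1

1.00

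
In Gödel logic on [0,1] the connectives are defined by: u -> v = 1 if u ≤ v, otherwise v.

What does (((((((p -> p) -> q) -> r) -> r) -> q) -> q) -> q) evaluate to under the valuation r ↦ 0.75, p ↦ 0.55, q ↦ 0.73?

(p -> p): 0.55 ≤ 0.55, so result = 1
((p -> p) -> q): 1 > 0.73, so result = 0.73
(((p -> p) -> q) -> r): 0.73 ≤ 0.75, so result = 1
((((p -> p) -> q) -> r) -> r): 1 > 0.75, so result = 0.75
(((((p -> p) -> q) -> r) -> r) -> q): 0.75 > 0.73, so result = 0.73
((((((p -> p) -> q) -> r) -> r) -> q) -> q): 0.73 ≤ 0.73, so result = 1
(((((((p -> p) -> q) -> r) -> r) -> q) -> q) -> q): 1 > 0.73, so result = 0.73

0.73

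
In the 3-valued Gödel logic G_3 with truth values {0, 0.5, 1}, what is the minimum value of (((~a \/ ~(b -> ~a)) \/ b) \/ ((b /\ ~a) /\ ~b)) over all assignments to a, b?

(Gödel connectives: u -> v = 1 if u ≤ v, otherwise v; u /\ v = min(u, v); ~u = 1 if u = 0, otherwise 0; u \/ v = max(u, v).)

The minimum is attained at a = 0.5, b = 0:
  ~a: Gödel ¬ of 0.5 = 0 (operand ≠ 0)
  ~a: Gödel ¬ of 0.5 = 0 (operand ≠ 0)
  (b -> ~a): 0 ≤ 0, so result = 1
  ~(b -> ~a): Gödel ¬ of 1 = 0 (operand ≠ 0)
  (~a \/ ~(b -> ~a)) = max(0, 0) = 0
  ((~a \/ ~(b -> ~a)) \/ b) = max(0, 0) = 0
  ~a: Gödel ¬ of 0.5 = 0 (operand ≠ 0)
  (b /\ ~a) = min(0, 0) = 0
  ~b: Gödel ¬ of 0 = 1 (operand is 0)
  ((b /\ ~a) /\ ~b) = min(0, 1) = 0
  (((~a \/ ~(b -> ~a)) \/ b) \/ ((b /\ ~a) /\ ~b)) = max(0, 0) = 0
Checking all 9 assignments confirms none give a value below 0.00.

0.00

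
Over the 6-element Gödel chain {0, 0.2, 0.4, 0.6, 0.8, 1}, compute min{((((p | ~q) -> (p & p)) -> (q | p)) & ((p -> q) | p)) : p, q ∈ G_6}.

The minimum is attained at p = 0, q = 0.2:
  ~q: Gödel ¬ of 0.2 = 0 (operand ≠ 0)
  (p | ~q) = max(0, 0) = 0
  (p & p) = min(0, 0) = 0
  ((p | ~q) -> (p & p)): 0 ≤ 0, so result = 1
  (q | p) = max(0.2, 0) = 0.2
  (((p | ~q) -> (p & p)) -> (q | p)): 1 > 0.2, so result = 0.2
  (p -> q): 0 ≤ 0.2, so result = 1
  ((p -> q) | p) = max(1, 0) = 1
  ((((p | ~q) -> (p & p)) -> (q | p)) & ((p -> q) | p)) = min(0.2, 1) = 0.2
Checking all 36 assignments confirms none give a value below 0.20.

0.20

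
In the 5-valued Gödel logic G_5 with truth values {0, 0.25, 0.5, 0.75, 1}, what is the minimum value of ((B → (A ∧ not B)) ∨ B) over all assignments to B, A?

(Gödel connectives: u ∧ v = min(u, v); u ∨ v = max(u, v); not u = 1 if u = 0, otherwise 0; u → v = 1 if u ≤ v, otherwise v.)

0.25

The minimum is attained at B = 0.25, A = 0:
  not B: Gödel ¬ of 0.25 = 0 (operand ≠ 0)
  (A ∧ not B) = min(0, 0) = 0
  (B → (A ∧ not B)): 0.25 > 0, so result = 0
  ((B → (A ∧ not B)) ∨ B) = max(0, 0.25) = 0.25
Checking all 25 assignments confirms none give a value below 0.25.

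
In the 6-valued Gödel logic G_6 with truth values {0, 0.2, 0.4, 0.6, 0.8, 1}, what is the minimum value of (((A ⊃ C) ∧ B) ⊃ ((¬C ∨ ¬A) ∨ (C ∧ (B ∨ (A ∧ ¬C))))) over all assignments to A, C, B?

The minimum is attained at A = 0.2, C = 0.2, B = 0.4:
  (A ⊃ C): 0.2 ≤ 0.2, so result = 1
  ((A ⊃ C) ∧ B) = min(1, 0.4) = 0.4
  ¬C: Gödel ¬ of 0.2 = 0 (operand ≠ 0)
  ¬A: Gödel ¬ of 0.2 = 0 (operand ≠ 0)
  (¬C ∨ ¬A) = max(0, 0) = 0
  ¬C: Gödel ¬ of 0.2 = 0 (operand ≠ 0)
  (A ∧ ¬C) = min(0.2, 0) = 0
  (B ∨ (A ∧ ¬C)) = max(0.4, 0) = 0.4
  (C ∧ (B ∨ (A ∧ ¬C))) = min(0.2, 0.4) = 0.2
  ((¬C ∨ ¬A) ∨ (C ∧ (B ∨ (A ∧ ¬C)))) = max(0, 0.2) = 0.2
  (((A ⊃ C) ∧ B) ⊃ ((¬C ∨ ¬A) ∨ (C ∧ (B ∨ (A ∧ ¬C))))): 0.4 > 0.2, so result = 0.2
Checking all 216 assignments confirms none give a value below 0.20.

0.20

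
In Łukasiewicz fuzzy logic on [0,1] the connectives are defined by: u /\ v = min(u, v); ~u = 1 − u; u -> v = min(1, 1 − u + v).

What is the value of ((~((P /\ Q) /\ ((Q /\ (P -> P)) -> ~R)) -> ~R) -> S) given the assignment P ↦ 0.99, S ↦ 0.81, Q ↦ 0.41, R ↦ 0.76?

1.00

(P /\ Q) = min(0.99, 0.41) = 0.41
(P -> P): min(1, 1 − 0.99 + 0.99) = 1
(Q /\ (P -> P)) = min(0.41, 1) = 0.41
~R: Łukasiewicz ¬ gives 1 − 0.76 = 0.24
((Q /\ (P -> P)) -> ~R): min(1, 1 − 0.41 + 0.24) = 0.83
((P /\ Q) /\ ((Q /\ (P -> P)) -> ~R)) = min(0.41, 0.83) = 0.41
~((P /\ Q) /\ ((Q /\ (P -> P)) -> ~R)): Łukasiewicz ¬ gives 1 − 0.41 = 0.59
~R: Łukasiewicz ¬ gives 1 − 0.76 = 0.24
(~((P /\ Q) /\ ((Q /\ (P -> P)) -> ~R)) -> ~R): min(1, 1 − 0.59 + 0.24) = 0.65
((~((P /\ Q) /\ ((Q /\ (P -> P)) -> ~R)) -> ~R) -> S): min(1, 1 − 0.65 + 0.81) = 1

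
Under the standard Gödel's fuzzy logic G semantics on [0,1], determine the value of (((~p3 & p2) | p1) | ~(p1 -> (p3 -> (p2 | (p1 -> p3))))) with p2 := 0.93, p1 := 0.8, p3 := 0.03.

~p3: Gödel ¬ of 0.03 = 0 (operand ≠ 0)
(~p3 & p2) = min(0, 0.93) = 0
((~p3 & p2) | p1) = max(0, 0.8) = 0.8
(p1 -> p3): 0.8 > 0.03, so result = 0.03
(p2 | (p1 -> p3)) = max(0.93, 0.03) = 0.93
(p3 -> (p2 | (p1 -> p3))): 0.03 ≤ 0.93, so result = 1
(p1 -> (p3 -> (p2 | (p1 -> p3)))): 0.8 ≤ 1, so result = 1
~(p1 -> (p3 -> (p2 | (p1 -> p3)))): Gödel ¬ of 1 = 0 (operand ≠ 0)
(((~p3 & p2) | p1) | ~(p1 -> (p3 -> (p2 | (p1 -> p3))))) = max(0.8, 0) = 0.8

0.80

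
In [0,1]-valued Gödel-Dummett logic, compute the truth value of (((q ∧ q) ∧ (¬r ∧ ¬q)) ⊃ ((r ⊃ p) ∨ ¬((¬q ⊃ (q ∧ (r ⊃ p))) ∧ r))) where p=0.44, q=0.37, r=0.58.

1.00

(q ∧ q) = min(0.37, 0.37) = 0.37
¬r: Gödel ¬ of 0.58 = 0 (operand ≠ 0)
¬q: Gödel ¬ of 0.37 = 0 (operand ≠ 0)
(¬r ∧ ¬q) = min(0, 0) = 0
((q ∧ q) ∧ (¬r ∧ ¬q)) = min(0.37, 0) = 0
(r ⊃ p): 0.58 > 0.44, so result = 0.44
¬q: Gödel ¬ of 0.37 = 0 (operand ≠ 0)
(r ⊃ p): 0.58 > 0.44, so result = 0.44
(q ∧ (r ⊃ p)) = min(0.37, 0.44) = 0.37
(¬q ⊃ (q ∧ (r ⊃ p))): 0 ≤ 0.37, so result = 1
((¬q ⊃ (q ∧ (r ⊃ p))) ∧ r) = min(1, 0.58) = 0.58
¬((¬q ⊃ (q ∧ (r ⊃ p))) ∧ r): Gödel ¬ of 0.58 = 0 (operand ≠ 0)
((r ⊃ p) ∨ ¬((¬q ⊃ (q ∧ (r ⊃ p))) ∧ r)) = max(0.44, 0) = 0.44
(((q ∧ q) ∧ (¬r ∧ ¬q)) ⊃ ((r ⊃ p) ∨ ¬((¬q ⊃ (q ∧ (r ⊃ p))) ∧ r))): 0 ≤ 0.44, so result = 1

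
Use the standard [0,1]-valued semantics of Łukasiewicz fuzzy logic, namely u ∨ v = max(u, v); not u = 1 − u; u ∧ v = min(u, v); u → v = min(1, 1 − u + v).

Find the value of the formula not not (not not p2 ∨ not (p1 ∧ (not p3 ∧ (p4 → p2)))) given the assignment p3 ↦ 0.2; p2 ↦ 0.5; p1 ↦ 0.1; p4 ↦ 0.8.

not p2: Łukasiewicz ¬ gives 1 − 0.5 = 0.5
not not p2: Łukasiewicz ¬ gives 1 − 0.5 = 0.5
not p3: Łukasiewicz ¬ gives 1 − 0.2 = 0.8
(p4 → p2): min(1, 1 − 0.8 + 0.5) = 0.7
(not p3 ∧ (p4 → p2)) = min(0.8, 0.7) = 0.7
(p1 ∧ (not p3 ∧ (p4 → p2))) = min(0.1, 0.7) = 0.1
not (p1 ∧ (not p3 ∧ (p4 → p2))): Łukasiewicz ¬ gives 1 − 0.1 = 0.9
(not not p2 ∨ not (p1 ∧ (not p3 ∧ (p4 → p2)))) = max(0.5, 0.9) = 0.9
not (not not p2 ∨ not (p1 ∧ (not p3 ∧ (p4 → p2)))): Łukasiewicz ¬ gives 1 − 0.9 = 0.1
not not (not not p2 ∨ not (p1 ∧ (not p3 ∧ (p4 → p2)))): Łukasiewicz ¬ gives 1 − 0.1 = 0.9

0.90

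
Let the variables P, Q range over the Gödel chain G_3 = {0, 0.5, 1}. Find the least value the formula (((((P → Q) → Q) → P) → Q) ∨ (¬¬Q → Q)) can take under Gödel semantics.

0.50

The minimum is attained at P = 0.5, Q = 0.5:
  (P → Q): 0.5 ≤ 0.5, so result = 1
  ((P → Q) → Q): 1 > 0.5, so result = 0.5
  (((P → Q) → Q) → P): 0.5 ≤ 0.5, so result = 1
  ((((P → Q) → Q) → P) → Q): 1 > 0.5, so result = 0.5
  ¬Q: Gödel ¬ of 0.5 = 0 (operand ≠ 0)
  ¬¬Q: Gödel ¬ of 0 = 1 (operand is 0)
  (¬¬Q → Q): 1 > 0.5, so result = 0.5
  (((((P → Q) → Q) → P) → Q) ∨ (¬¬Q → Q)) = max(0.5, 0.5) = 0.5
Checking all 9 assignments confirms none give a value below 0.50.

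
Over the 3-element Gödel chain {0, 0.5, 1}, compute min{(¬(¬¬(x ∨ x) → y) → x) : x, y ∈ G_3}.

0.50

The minimum is attained at x = 0.5, y = 0:
  (x ∨ x) = max(0.5, 0.5) = 0.5
  ¬(x ∨ x): Gödel ¬ of 0.5 = 0 (operand ≠ 0)
  ¬¬(x ∨ x): Gödel ¬ of 0 = 1 (operand is 0)
  (¬¬(x ∨ x) → y): 1 > 0, so result = 0
  ¬(¬¬(x ∨ x) → y): Gödel ¬ of 0 = 1 (operand is 0)
  (¬(¬¬(x ∨ x) → y) → x): 1 > 0.5, so result = 0.5
Checking all 9 assignments confirms none give a value below 0.50.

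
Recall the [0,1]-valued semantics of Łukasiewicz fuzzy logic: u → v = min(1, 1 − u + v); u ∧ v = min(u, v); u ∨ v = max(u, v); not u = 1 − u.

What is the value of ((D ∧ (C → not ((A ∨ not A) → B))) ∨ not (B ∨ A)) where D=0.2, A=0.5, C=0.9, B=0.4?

not A: Łukasiewicz ¬ gives 1 − 0.5 = 0.5
(A ∨ not A) = max(0.5, 0.5) = 0.5
((A ∨ not A) → B): min(1, 1 − 0.5 + 0.4) = 0.9
not ((A ∨ not A) → B): Łukasiewicz ¬ gives 1 − 0.9 = 0.1
(C → not ((A ∨ not A) → B)): min(1, 1 − 0.9 + 0.1) = 0.2
(D ∧ (C → not ((A ∨ not A) → B))) = min(0.2, 0.2) = 0.2
(B ∨ A) = max(0.4, 0.5) = 0.5
not (B ∨ A): Łukasiewicz ¬ gives 1 − 0.5 = 0.5
((D ∧ (C → not ((A ∨ not A) → B))) ∨ not (B ∨ A)) = max(0.2, 0.5) = 0.5

0.50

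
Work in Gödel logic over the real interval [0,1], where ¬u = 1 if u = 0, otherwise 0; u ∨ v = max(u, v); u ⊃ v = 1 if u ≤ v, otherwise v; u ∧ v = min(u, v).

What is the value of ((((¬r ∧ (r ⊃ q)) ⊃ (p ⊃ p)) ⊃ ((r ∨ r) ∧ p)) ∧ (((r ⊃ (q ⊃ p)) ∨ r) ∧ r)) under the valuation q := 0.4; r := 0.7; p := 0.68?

¬r: Gödel ¬ of 0.7 = 0 (operand ≠ 0)
(r ⊃ q): 0.7 > 0.4, so result = 0.4
(¬r ∧ (r ⊃ q)) = min(0, 0.4) = 0
(p ⊃ p): 0.68 ≤ 0.68, so result = 1
((¬r ∧ (r ⊃ q)) ⊃ (p ⊃ p)): 0 ≤ 1, so result = 1
(r ∨ r) = max(0.7, 0.7) = 0.7
((r ∨ r) ∧ p) = min(0.7, 0.68) = 0.68
(((¬r ∧ (r ⊃ q)) ⊃ (p ⊃ p)) ⊃ ((r ∨ r) ∧ p)): 1 > 0.68, so result = 0.68
(q ⊃ p): 0.4 ≤ 0.68, so result = 1
(r ⊃ (q ⊃ p)): 0.7 ≤ 1, so result = 1
((r ⊃ (q ⊃ p)) ∨ r) = max(1, 0.7) = 1
(((r ⊃ (q ⊃ p)) ∨ r) ∧ r) = min(1, 0.7) = 0.7
((((¬r ∧ (r ⊃ q)) ⊃ (p ⊃ p)) ⊃ ((r ∨ r) ∧ p)) ∧ (((r ⊃ (q ⊃ p)) ∨ r) ∧ r)) = min(0.68, 0.7) = 0.68

0.68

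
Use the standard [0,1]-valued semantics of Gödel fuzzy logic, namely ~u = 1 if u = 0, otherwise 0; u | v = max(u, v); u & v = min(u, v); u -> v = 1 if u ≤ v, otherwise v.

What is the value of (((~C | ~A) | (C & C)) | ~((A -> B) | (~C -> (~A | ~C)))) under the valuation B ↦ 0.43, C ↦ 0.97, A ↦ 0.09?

0.97

~C: Gödel ¬ of 0.97 = 0 (operand ≠ 0)
~A: Gödel ¬ of 0.09 = 0 (operand ≠ 0)
(~C | ~A) = max(0, 0) = 0
(C & C) = min(0.97, 0.97) = 0.97
((~C | ~A) | (C & C)) = max(0, 0.97) = 0.97
(A -> B): 0.09 ≤ 0.43, so result = 1
~C: Gödel ¬ of 0.97 = 0 (operand ≠ 0)
~A: Gödel ¬ of 0.09 = 0 (operand ≠ 0)
~C: Gödel ¬ of 0.97 = 0 (operand ≠ 0)
(~A | ~C) = max(0, 0) = 0
(~C -> (~A | ~C)): 0 ≤ 0, so result = 1
((A -> B) | (~C -> (~A | ~C))) = max(1, 1) = 1
~((A -> B) | (~C -> (~A | ~C))): Gödel ¬ of 1 = 0 (operand ≠ 0)
(((~C | ~A) | (C & C)) | ~((A -> B) | (~C -> (~A | ~C)))) = max(0.97, 0) = 0.97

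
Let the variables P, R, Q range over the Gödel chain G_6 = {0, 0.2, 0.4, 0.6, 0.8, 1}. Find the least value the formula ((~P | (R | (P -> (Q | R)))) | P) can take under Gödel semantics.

The minimum is attained at P = 0.2, R = 0, Q = 0:
  ~P: Gödel ¬ of 0.2 = 0 (operand ≠ 0)
  (Q | R) = max(0, 0) = 0
  (P -> (Q | R)): 0.2 > 0, so result = 0
  (R | (P -> (Q | R))) = max(0, 0) = 0
  (~P | (R | (P -> (Q | R)))) = max(0, 0) = 0
  ((~P | (R | (P -> (Q | R)))) | P) = max(0, 0.2) = 0.2
Checking all 216 assignments confirms none give a value below 0.20.

0.20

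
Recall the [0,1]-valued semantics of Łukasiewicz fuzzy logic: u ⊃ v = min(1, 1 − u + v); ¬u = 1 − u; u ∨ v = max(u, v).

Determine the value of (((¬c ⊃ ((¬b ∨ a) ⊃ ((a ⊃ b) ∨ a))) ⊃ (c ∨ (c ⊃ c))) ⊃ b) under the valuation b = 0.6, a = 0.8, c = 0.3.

¬c: Łukasiewicz ¬ gives 1 − 0.3 = 0.7
¬b: Łukasiewicz ¬ gives 1 − 0.6 = 0.4
(¬b ∨ a) = max(0.4, 0.8) = 0.8
(a ⊃ b): min(1, 1 − 0.8 + 0.6) = 0.8
((a ⊃ b) ∨ a) = max(0.8, 0.8) = 0.8
((¬b ∨ a) ⊃ ((a ⊃ b) ∨ a)): min(1, 1 − 0.8 + 0.8) = 1
(¬c ⊃ ((¬b ∨ a) ⊃ ((a ⊃ b) ∨ a))): min(1, 1 − 0.7 + 1) = 1
(c ⊃ c): min(1, 1 − 0.3 + 0.3) = 1
(c ∨ (c ⊃ c)) = max(0.3, 1) = 1
((¬c ⊃ ((¬b ∨ a) ⊃ ((a ⊃ b) ∨ a))) ⊃ (c ∨ (c ⊃ c))): min(1, 1 − 1 + 1) = 1
(((¬c ⊃ ((¬b ∨ a) ⊃ ((a ⊃ b) ∨ a))) ⊃ (c ∨ (c ⊃ c))) ⊃ b): min(1, 1 − 1 + 0.6) = 0.6

0.60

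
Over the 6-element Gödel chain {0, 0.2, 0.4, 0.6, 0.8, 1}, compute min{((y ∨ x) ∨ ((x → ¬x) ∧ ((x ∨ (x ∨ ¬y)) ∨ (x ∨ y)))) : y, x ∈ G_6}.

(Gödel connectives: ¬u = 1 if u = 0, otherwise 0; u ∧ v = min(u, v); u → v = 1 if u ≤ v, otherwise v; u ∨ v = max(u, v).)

0.20

The minimum is attained at y = 0, x = 0.2:
  (y ∨ x) = max(0, 0.2) = 0.2
  ¬x: Gödel ¬ of 0.2 = 0 (operand ≠ 0)
  (x → ¬x): 0.2 > 0, so result = 0
  ¬y: Gödel ¬ of 0 = 1 (operand is 0)
  (x ∨ ¬y) = max(0.2, 1) = 1
  (x ∨ (x ∨ ¬y)) = max(0.2, 1) = 1
  (x ∨ y) = max(0.2, 0) = 0.2
  ((x ∨ (x ∨ ¬y)) ∨ (x ∨ y)) = max(1, 0.2) = 1
  ((x → ¬x) ∧ ((x ∨ (x ∨ ¬y)) ∨ (x ∨ y))) = min(0, 1) = 0
  ((y ∨ x) ∨ ((x → ¬x) ∧ ((x ∨ (x ∨ ¬y)) ∨ (x ∨ y)))) = max(0.2, 0) = 0.2
Checking all 36 assignments confirms none give a value below 0.20.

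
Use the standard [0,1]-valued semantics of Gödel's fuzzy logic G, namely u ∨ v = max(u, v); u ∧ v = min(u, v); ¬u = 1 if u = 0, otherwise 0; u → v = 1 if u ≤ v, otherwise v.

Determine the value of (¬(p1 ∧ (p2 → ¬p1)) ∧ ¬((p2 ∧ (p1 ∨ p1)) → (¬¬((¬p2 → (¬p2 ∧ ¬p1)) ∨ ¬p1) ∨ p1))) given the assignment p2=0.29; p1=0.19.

0.00

¬p1: Gödel ¬ of 0.19 = 0 (operand ≠ 0)
(p2 → ¬p1): 0.29 > 0, so result = 0
(p1 ∧ (p2 → ¬p1)) = min(0.19, 0) = 0
¬(p1 ∧ (p2 → ¬p1)): Gödel ¬ of 0 = 1 (operand is 0)
(p1 ∨ p1) = max(0.19, 0.19) = 0.19
(p2 ∧ (p1 ∨ p1)) = min(0.29, 0.19) = 0.19
¬p2: Gödel ¬ of 0.29 = 0 (operand ≠ 0)
¬p2: Gödel ¬ of 0.29 = 0 (operand ≠ 0)
¬p1: Gödel ¬ of 0.19 = 0 (operand ≠ 0)
(¬p2 ∧ ¬p1) = min(0, 0) = 0
(¬p2 → (¬p2 ∧ ¬p1)): 0 ≤ 0, so result = 1
¬p1: Gödel ¬ of 0.19 = 0 (operand ≠ 0)
((¬p2 → (¬p2 ∧ ¬p1)) ∨ ¬p1) = max(1, 0) = 1
¬((¬p2 → (¬p2 ∧ ¬p1)) ∨ ¬p1): Gödel ¬ of 1 = 0 (operand ≠ 0)
¬¬((¬p2 → (¬p2 ∧ ¬p1)) ∨ ¬p1): Gödel ¬ of 0 = 1 (operand is 0)
(¬¬((¬p2 → (¬p2 ∧ ¬p1)) ∨ ¬p1) ∨ p1) = max(1, 0.19) = 1
((p2 ∧ (p1 ∨ p1)) → (¬¬((¬p2 → (¬p2 ∧ ¬p1)) ∨ ¬p1) ∨ p1)): 0.19 ≤ 1, so result = 1
¬((p2 ∧ (p1 ∨ p1)) → (¬¬((¬p2 → (¬p2 ∧ ¬p1)) ∨ ¬p1) ∨ p1)): Gödel ¬ of 1 = 0 (operand ≠ 0)
(¬(p1 ∧ (p2 → ¬p1)) ∧ ¬((p2 ∧ (p1 ∨ p1)) → (¬¬((¬p2 → (¬p2 ∧ ¬p1)) ∨ ¬p1) ∨ p1))) = min(1, 0) = 0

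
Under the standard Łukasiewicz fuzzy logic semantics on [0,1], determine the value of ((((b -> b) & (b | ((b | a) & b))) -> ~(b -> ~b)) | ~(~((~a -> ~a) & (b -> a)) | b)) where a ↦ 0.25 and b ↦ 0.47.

0.53

(b -> b): min(1, 1 − 0.47 + 0.47) = 1
(b | a) = max(0.47, 0.25) = 0.47
((b | a) & b) = min(0.47, 0.47) = 0.47
(b | ((b | a) & b)) = max(0.47, 0.47) = 0.47
((b -> b) & (b | ((b | a) & b))) = min(1, 0.47) = 0.47
~b: Łukasiewicz ¬ gives 1 − 0.47 = 0.53
(b -> ~b): min(1, 1 − 0.47 + 0.53) = 1
~(b -> ~b): Łukasiewicz ¬ gives 1 − 1 = 0
(((b -> b) & (b | ((b | a) & b))) -> ~(b -> ~b)): min(1, 1 − 0.47 + 0) = 0.53
~a: Łukasiewicz ¬ gives 1 − 0.25 = 0.75
~a: Łukasiewicz ¬ gives 1 − 0.25 = 0.75
(~a -> ~a): min(1, 1 − 0.75 + 0.75) = 1
(b -> a): min(1, 1 − 0.47 + 0.25) = 0.78
((~a -> ~a) & (b -> a)) = min(1, 0.78) = 0.78
~((~a -> ~a) & (b -> a)): Łukasiewicz ¬ gives 1 − 0.78 = 0.22
(~((~a -> ~a) & (b -> a)) | b) = max(0.22, 0.47) = 0.47
~(~((~a -> ~a) & (b -> a)) | b): Łukasiewicz ¬ gives 1 − 0.47 = 0.53
((((b -> b) & (b | ((b | a) & b))) -> ~(b -> ~b)) | ~(~((~a -> ~a) & (b -> a)) | b)) = max(0.53, 0.53) = 0.53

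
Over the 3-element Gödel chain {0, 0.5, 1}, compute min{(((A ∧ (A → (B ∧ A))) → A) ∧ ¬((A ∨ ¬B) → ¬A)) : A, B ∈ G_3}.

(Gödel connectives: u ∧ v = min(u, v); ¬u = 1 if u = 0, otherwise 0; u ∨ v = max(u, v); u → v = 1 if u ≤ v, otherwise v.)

The minimum is attained at A = 0, B = 0:
  (B ∧ A) = min(0, 0) = 0
  (A → (B ∧ A)): 0 ≤ 0, so result = 1
  (A ∧ (A → (B ∧ A))) = min(0, 1) = 0
  ((A ∧ (A → (B ∧ A))) → A): 0 ≤ 0, so result = 1
  ¬B: Gödel ¬ of 0 = 1 (operand is 0)
  (A ∨ ¬B) = max(0, 1) = 1
  ¬A: Gödel ¬ of 0 = 1 (operand is 0)
  ((A ∨ ¬B) → ¬A): 1 ≤ 1, so result = 1
  ¬((A ∨ ¬B) → ¬A): Gödel ¬ of 1 = 0 (operand ≠ 0)
  (((A ∧ (A → (B ∧ A))) → A) ∧ ¬((A ∨ ¬B) → ¬A)) = min(1, 0) = 0
Checking all 9 assignments confirms none give a value below 0.00.

0.00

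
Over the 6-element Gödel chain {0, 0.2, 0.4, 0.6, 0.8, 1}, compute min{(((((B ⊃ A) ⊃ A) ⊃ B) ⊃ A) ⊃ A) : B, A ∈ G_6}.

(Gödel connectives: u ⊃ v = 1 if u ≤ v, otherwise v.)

0.20

The minimum is attained at B = 0, A = 0.2:
  (B ⊃ A): 0 ≤ 0.2, so result = 1
  ((B ⊃ A) ⊃ A): 1 > 0.2, so result = 0.2
  (((B ⊃ A) ⊃ A) ⊃ B): 0.2 > 0, so result = 0
  ((((B ⊃ A) ⊃ A) ⊃ B) ⊃ A): 0 ≤ 0.2, so result = 1
  (((((B ⊃ A) ⊃ A) ⊃ B) ⊃ A) ⊃ A): 1 > 0.2, so result = 0.2
Checking all 36 assignments confirms none give a value below 0.20.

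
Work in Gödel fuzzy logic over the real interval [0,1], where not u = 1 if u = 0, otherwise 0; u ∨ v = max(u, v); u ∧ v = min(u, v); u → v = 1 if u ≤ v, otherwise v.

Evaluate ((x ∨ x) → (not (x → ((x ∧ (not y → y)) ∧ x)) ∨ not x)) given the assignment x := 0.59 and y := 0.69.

0.00

(x ∨ x) = max(0.59, 0.59) = 0.59
not y: Gödel ¬ of 0.69 = 0 (operand ≠ 0)
(not y → y): 0 ≤ 0.69, so result = 1
(x ∧ (not y → y)) = min(0.59, 1) = 0.59
((x ∧ (not y → y)) ∧ x) = min(0.59, 0.59) = 0.59
(x → ((x ∧ (not y → y)) ∧ x)): 0.59 ≤ 0.59, so result = 1
not (x → ((x ∧ (not y → y)) ∧ x)): Gödel ¬ of 1 = 0 (operand ≠ 0)
not x: Gödel ¬ of 0.59 = 0 (operand ≠ 0)
(not (x → ((x ∧ (not y → y)) ∧ x)) ∨ not x) = max(0, 0) = 0
((x ∨ x) → (not (x → ((x ∧ (not y → y)) ∧ x)) ∨ not x)): 0.59 > 0, so result = 0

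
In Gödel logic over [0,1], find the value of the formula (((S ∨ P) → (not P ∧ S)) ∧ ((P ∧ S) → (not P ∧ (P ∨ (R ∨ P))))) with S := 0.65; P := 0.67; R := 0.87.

(S ∨ P) = max(0.65, 0.67) = 0.67
not P: Gödel ¬ of 0.67 = 0 (operand ≠ 0)
(not P ∧ S) = min(0, 0.65) = 0
((S ∨ P) → (not P ∧ S)): 0.67 > 0, so result = 0
(P ∧ S) = min(0.67, 0.65) = 0.65
not P: Gödel ¬ of 0.67 = 0 (operand ≠ 0)
(R ∨ P) = max(0.87, 0.67) = 0.87
(P ∨ (R ∨ P)) = max(0.67, 0.87) = 0.87
(not P ∧ (P ∨ (R ∨ P))) = min(0, 0.87) = 0
((P ∧ S) → (not P ∧ (P ∨ (R ∨ P)))): 0.65 > 0, so result = 0
(((S ∨ P) → (not P ∧ S)) ∧ ((P ∧ S) → (not P ∧ (P ∨ (R ∨ P))))) = min(0, 0) = 0

0.00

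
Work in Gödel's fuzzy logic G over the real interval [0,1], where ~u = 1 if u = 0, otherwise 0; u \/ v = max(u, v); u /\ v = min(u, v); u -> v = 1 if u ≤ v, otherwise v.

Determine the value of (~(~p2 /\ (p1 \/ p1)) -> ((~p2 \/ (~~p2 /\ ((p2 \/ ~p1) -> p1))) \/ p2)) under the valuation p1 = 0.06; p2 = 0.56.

~p2: Gödel ¬ of 0.56 = 0 (operand ≠ 0)
(p1 \/ p1) = max(0.06, 0.06) = 0.06
(~p2 /\ (p1 \/ p1)) = min(0, 0.06) = 0
~(~p2 /\ (p1 \/ p1)): Gödel ¬ of 0 = 1 (operand is 0)
~p2: Gödel ¬ of 0.56 = 0 (operand ≠ 0)
~p2: Gödel ¬ of 0.56 = 0 (operand ≠ 0)
~~p2: Gödel ¬ of 0 = 1 (operand is 0)
~p1: Gödel ¬ of 0.06 = 0 (operand ≠ 0)
(p2 \/ ~p1) = max(0.56, 0) = 0.56
((p2 \/ ~p1) -> p1): 0.56 > 0.06, so result = 0.06
(~~p2 /\ ((p2 \/ ~p1) -> p1)) = min(1, 0.06) = 0.06
(~p2 \/ (~~p2 /\ ((p2 \/ ~p1) -> p1))) = max(0, 0.06) = 0.06
((~p2 \/ (~~p2 /\ ((p2 \/ ~p1) -> p1))) \/ p2) = max(0.06, 0.56) = 0.56
(~(~p2 /\ (p1 \/ p1)) -> ((~p2 \/ (~~p2 /\ ((p2 \/ ~p1) -> p1))) \/ p2)): 1 > 0.56, so result = 0.56

0.56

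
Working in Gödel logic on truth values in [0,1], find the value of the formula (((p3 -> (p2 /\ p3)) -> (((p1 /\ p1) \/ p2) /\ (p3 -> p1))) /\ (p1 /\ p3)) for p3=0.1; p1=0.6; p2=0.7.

(p2 /\ p3) = min(0.7, 0.1) = 0.1
(p3 -> (p2 /\ p3)): 0.1 ≤ 0.1, so result = 1
(p1 /\ p1) = min(0.6, 0.6) = 0.6
((p1 /\ p1) \/ p2) = max(0.6, 0.7) = 0.7
(p3 -> p1): 0.1 ≤ 0.6, so result = 1
(((p1 /\ p1) \/ p2) /\ (p3 -> p1)) = min(0.7, 1) = 0.7
((p3 -> (p2 /\ p3)) -> (((p1 /\ p1) \/ p2) /\ (p3 -> p1))): 1 > 0.7, so result = 0.7
(p1 /\ p3) = min(0.6, 0.1) = 0.1
(((p3 -> (p2 /\ p3)) -> (((p1 /\ p1) \/ p2) /\ (p3 -> p1))) /\ (p1 /\ p3)) = min(0.7, 0.1) = 0.1

0.10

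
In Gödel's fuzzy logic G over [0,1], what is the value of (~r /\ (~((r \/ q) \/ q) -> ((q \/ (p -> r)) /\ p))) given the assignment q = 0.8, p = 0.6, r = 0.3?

0.00

~r: Gödel ¬ of 0.3 = 0 (operand ≠ 0)
(r \/ q) = max(0.3, 0.8) = 0.8
((r \/ q) \/ q) = max(0.8, 0.8) = 0.8
~((r \/ q) \/ q): Gödel ¬ of 0.8 = 0 (operand ≠ 0)
(p -> r): 0.6 > 0.3, so result = 0.3
(q \/ (p -> r)) = max(0.8, 0.3) = 0.8
((q \/ (p -> r)) /\ p) = min(0.8, 0.6) = 0.6
(~((r \/ q) \/ q) -> ((q \/ (p -> r)) /\ p)): 0 ≤ 0.6, so result = 1
(~r /\ (~((r \/ q) \/ q) -> ((q \/ (p -> r)) /\ p))) = min(0, 1) = 0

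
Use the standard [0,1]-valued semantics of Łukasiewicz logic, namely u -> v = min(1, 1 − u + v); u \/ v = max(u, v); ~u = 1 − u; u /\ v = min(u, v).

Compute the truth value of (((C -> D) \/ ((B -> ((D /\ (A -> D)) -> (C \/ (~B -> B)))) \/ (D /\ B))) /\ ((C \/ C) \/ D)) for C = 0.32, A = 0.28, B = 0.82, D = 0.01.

(C -> D): min(1, 1 − 0.32 + 0.01) = 0.69
(A -> D): min(1, 1 − 0.28 + 0.01) = 0.73
(D /\ (A -> D)) = min(0.01, 0.73) = 0.01
~B: Łukasiewicz ¬ gives 1 − 0.82 = 0.18
(~B -> B): min(1, 1 − 0.18 + 0.82) = 1
(C \/ (~B -> B)) = max(0.32, 1) = 1
((D /\ (A -> D)) -> (C \/ (~B -> B))): min(1, 1 − 0.01 + 1) = 1
(B -> ((D /\ (A -> D)) -> (C \/ (~B -> B)))): min(1, 1 − 0.82 + 1) = 1
(D /\ B) = min(0.01, 0.82) = 0.01
((B -> ((D /\ (A -> D)) -> (C \/ (~B -> B)))) \/ (D /\ B)) = max(1, 0.01) = 1
((C -> D) \/ ((B -> ((D /\ (A -> D)) -> (C \/ (~B -> B)))) \/ (D /\ B))) = max(0.69, 1) = 1
(C \/ C) = max(0.32, 0.32) = 0.32
((C \/ C) \/ D) = max(0.32, 0.01) = 0.32
(((C -> D) \/ ((B -> ((D /\ (A -> D)) -> (C \/ (~B -> B)))) \/ (D /\ B))) /\ ((C \/ C) \/ D)) = min(1, 0.32) = 0.32

0.32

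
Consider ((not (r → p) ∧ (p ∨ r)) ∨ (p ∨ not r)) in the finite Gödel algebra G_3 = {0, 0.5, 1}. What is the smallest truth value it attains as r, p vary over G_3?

The minimum is attained at r = 0.5, p = 0:
  (r → p): 0.5 > 0, so result = 0
  not (r → p): Gödel ¬ of 0 = 1 (operand is 0)
  (p ∨ r) = max(0, 0.5) = 0.5
  (not (r → p) ∧ (p ∨ r)) = min(1, 0.5) = 0.5
  not r: Gödel ¬ of 0.5 = 0 (operand ≠ 0)
  (p ∨ not r) = max(0, 0) = 0
  ((not (r → p) ∧ (p ∨ r)) ∨ (p ∨ not r)) = max(0.5, 0) = 0.5
Checking all 9 assignments confirms none give a value below 0.50.

0.50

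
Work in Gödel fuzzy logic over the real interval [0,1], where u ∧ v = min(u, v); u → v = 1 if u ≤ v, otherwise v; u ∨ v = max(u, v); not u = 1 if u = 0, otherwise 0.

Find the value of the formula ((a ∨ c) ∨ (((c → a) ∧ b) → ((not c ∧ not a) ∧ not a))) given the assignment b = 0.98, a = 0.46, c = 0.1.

0.46

(a ∨ c) = max(0.46, 0.1) = 0.46
(c → a): 0.1 ≤ 0.46, so result = 1
((c → a) ∧ b) = min(1, 0.98) = 0.98
not c: Gödel ¬ of 0.1 = 0 (operand ≠ 0)
not a: Gödel ¬ of 0.46 = 0 (operand ≠ 0)
(not c ∧ not a) = min(0, 0) = 0
not a: Gödel ¬ of 0.46 = 0 (operand ≠ 0)
((not c ∧ not a) ∧ not a) = min(0, 0) = 0
(((c → a) ∧ b) → ((not c ∧ not a) ∧ not a)): 0.98 > 0, so result = 0
((a ∨ c) ∨ (((c → a) ∧ b) → ((not c ∧ not a) ∧ not a))) = max(0.46, 0) = 0.46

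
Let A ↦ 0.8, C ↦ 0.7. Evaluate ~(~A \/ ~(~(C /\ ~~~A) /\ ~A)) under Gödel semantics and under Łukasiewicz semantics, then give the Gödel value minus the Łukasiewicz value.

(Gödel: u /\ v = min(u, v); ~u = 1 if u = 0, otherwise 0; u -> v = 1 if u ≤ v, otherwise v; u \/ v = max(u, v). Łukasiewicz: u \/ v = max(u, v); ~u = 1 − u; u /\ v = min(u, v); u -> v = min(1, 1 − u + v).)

-0.20

Gödel evaluation:
  ~A: Gödel ¬ of 0.8 = 0 (operand ≠ 0)
  ~A: Gödel ¬ of 0.8 = 0 (operand ≠ 0)
  ~~A: Gödel ¬ of 0 = 1 (operand is 0)
  ~~~A: Gödel ¬ of 1 = 0 (operand ≠ 0)
  (C /\ ~~~A) = min(0.7, 0) = 0
  ~(C /\ ~~~A): Gödel ¬ of 0 = 1 (operand is 0)
  ~A: Gödel ¬ of 0.8 = 0 (operand ≠ 0)
  (~(C /\ ~~~A) /\ ~A) = min(1, 0) = 0
  ~(~(C /\ ~~~A) /\ ~A): Gödel ¬ of 0 = 1 (operand is 0)
  (~A \/ ~(~(C /\ ~~~A) /\ ~A)) = max(0, 1) = 1
  ~(~A \/ ~(~(C /\ ~~~A) /\ ~A)): Gödel ¬ of 1 = 0 (operand ≠ 0)
  Gödel value = 0
Łukasiewicz evaluation:
  ~A: Łukasiewicz ¬ gives 1 − 0.8 = 0.2
  ~A: Łukasiewicz ¬ gives 1 − 0.8 = 0.2
  ~~A: Łukasiewicz ¬ gives 1 − 0.2 = 0.8
  ~~~A: Łukasiewicz ¬ gives 1 − 0.8 = 0.2
  (C /\ ~~~A) = min(0.7, 0.2) = 0.2
  ~(C /\ ~~~A): Łukasiewicz ¬ gives 1 − 0.2 = 0.8
  ~A: Łukasiewicz ¬ gives 1 − 0.8 = 0.2
  (~(C /\ ~~~A) /\ ~A) = min(0.8, 0.2) = 0.2
  ~(~(C /\ ~~~A) /\ ~A): Łukasiewicz ¬ gives 1 − 0.2 = 0.8
  (~A \/ ~(~(C /\ ~~~A) /\ ~A)) = max(0.2, 0.8) = 0.8
  ~(~A \/ ~(~(C /\ ~~~A) /\ ~A)): Łukasiewicz ¬ gives 1 − 0.8 = 0.2
  Łukasiewicz value = 0.2
Difference: 0 − 0.2 = -0.20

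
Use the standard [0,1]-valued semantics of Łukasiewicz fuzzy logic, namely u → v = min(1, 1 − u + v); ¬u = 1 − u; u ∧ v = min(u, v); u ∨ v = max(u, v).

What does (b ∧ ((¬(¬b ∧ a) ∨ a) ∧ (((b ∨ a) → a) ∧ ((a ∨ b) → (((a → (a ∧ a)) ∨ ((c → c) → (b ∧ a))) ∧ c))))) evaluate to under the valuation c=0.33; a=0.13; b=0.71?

¬b: Łukasiewicz ¬ gives 1 − 0.71 = 0.29
(¬b ∧ a) = min(0.29, 0.13) = 0.13
¬(¬b ∧ a): Łukasiewicz ¬ gives 1 − 0.13 = 0.87
(¬(¬b ∧ a) ∨ a) = max(0.87, 0.13) = 0.87
(b ∨ a) = max(0.71, 0.13) = 0.71
((b ∨ a) → a): min(1, 1 − 0.71 + 0.13) = 0.42
(a ∨ b) = max(0.13, 0.71) = 0.71
(a ∧ a) = min(0.13, 0.13) = 0.13
(a → (a ∧ a)): min(1, 1 − 0.13 + 0.13) = 1
(c → c): min(1, 1 − 0.33 + 0.33) = 1
(b ∧ a) = min(0.71, 0.13) = 0.13
((c → c) → (b ∧ a)): min(1, 1 − 1 + 0.13) = 0.13
((a → (a ∧ a)) ∨ ((c → c) → (b ∧ a))) = max(1, 0.13) = 1
(((a → (a ∧ a)) ∨ ((c → c) → (b ∧ a))) ∧ c) = min(1, 0.33) = 0.33
((a ∨ b) → (((a → (a ∧ a)) ∨ ((c → c) → (b ∧ a))) ∧ c)): min(1, 1 − 0.71 + 0.33) = 0.62
(((b ∨ a) → a) ∧ ((a ∨ b) → (((a → (a ∧ a)) ∨ ((c → c) → (b ∧ a))) ∧ c))) = min(0.42, 0.62) = 0.42
((¬(¬b ∧ a) ∨ a) ∧ (((b ∨ a) → a) ∧ ((a ∨ b) → (((a → (a ∧ a)) ∨ ((c → c) → (b ∧ a))) ∧ c)))) = min(0.87, 0.42) = 0.42
(b ∧ ((¬(¬b ∧ a) ∨ a) ∧ (((b ∨ a) → a) ∧ ((a ∨ b) → (((a → (a ∧ a)) ∨ ((c → c) → (b ∧ a))) ∧ c))))) = min(0.71, 0.42) = 0.42

0.42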